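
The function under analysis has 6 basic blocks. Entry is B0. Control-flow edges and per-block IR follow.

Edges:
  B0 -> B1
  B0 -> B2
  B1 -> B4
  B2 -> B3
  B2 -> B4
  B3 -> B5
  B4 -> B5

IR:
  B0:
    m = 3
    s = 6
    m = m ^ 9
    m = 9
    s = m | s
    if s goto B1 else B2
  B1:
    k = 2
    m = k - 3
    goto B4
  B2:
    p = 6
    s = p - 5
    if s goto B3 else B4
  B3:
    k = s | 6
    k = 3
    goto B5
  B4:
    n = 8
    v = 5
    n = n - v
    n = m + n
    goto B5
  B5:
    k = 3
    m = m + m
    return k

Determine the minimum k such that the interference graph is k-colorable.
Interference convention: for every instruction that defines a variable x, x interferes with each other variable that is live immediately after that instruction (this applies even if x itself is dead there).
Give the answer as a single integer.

Answer: 3

Derivation:
Per-block:
  B0 def {m,s} use ∅
  B1 def {k,m} use ∅
  B2 def {p,s} use ∅
  B3 def {k} use {s}
  B4 def {n,v} use {m}
  B5 def {k,m} use {m}

Liveness:
  B0 li=∅ lo={m}
  B1 li=∅ lo={m}
  B2 li={m} lo={m,s}
  B3 li={m,s} lo={m}
  B4 li={m} lo={m}
  B5 li={m} lo=∅

Interfere edges:
  k: {m}
  m: {k,n,p,s,v}
  n: {m,v}
  p: {m}
  s: {m}
  v: {m,n}

Chromatic number:
  lower bound: {m,n,v} mutually conflict ⇒ χ ≥ 3
  3-colouring: R0={m}  R1={k,n,p,s}  R2={v}
  χ = 3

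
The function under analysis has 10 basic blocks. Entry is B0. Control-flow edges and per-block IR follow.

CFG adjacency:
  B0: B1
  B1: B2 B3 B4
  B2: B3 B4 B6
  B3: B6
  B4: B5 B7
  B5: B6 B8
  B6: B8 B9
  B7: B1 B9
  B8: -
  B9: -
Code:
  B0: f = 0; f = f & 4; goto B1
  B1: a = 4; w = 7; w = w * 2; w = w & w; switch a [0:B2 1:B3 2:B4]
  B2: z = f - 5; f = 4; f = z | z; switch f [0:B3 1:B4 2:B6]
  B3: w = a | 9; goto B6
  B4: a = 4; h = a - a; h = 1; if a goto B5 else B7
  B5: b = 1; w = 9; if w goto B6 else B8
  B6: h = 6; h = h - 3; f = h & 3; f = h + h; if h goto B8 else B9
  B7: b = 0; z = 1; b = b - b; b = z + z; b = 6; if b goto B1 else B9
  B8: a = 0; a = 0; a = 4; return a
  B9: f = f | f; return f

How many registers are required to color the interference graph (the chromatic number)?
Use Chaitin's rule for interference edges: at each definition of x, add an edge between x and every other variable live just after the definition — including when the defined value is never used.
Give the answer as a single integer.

Answer: 3

Derivation:
Per-block:
  B0: def={f} ue=∅
  B1: def={a,w} ue=∅
  B2: def={f,z} ue={f}
  B3: def={w} ue={a}
  B4: def={a,h} ue=∅
  B5: def={b,w} ue=∅
  B6: def={f,h} ue=∅
  B7: def={b,z} ue=∅
  B8: def={a} ue=∅
  B9: def={f} ue={f}

Liveness:
  live B0: ∅→{f}
  live B1: {f}→{a,f}
  live B2: {a,f}→{a,f}
  live B3: {a}→∅
  live B4: {f}→{f}
  live B5: ∅→∅
  live B6: ∅→{f}
  live B7: {f}→{f}
  live B8: ∅→∅
  live B9: {f}→∅

Interference:
  a — {f,h,w,z}
  b — {f,z}
  f — {a,b,h,w,z}
  h — {a,f}
  w — {a,f}
  z — {a,b,f}

Registers:
  clique {a,f,h} ⇒ need ≥ 3
  assign a→r1 b→r1 f→r0 h→r2 w→r2 z→r2 — no edge inside a register ⇒ χ ≤ 3
  χ = 3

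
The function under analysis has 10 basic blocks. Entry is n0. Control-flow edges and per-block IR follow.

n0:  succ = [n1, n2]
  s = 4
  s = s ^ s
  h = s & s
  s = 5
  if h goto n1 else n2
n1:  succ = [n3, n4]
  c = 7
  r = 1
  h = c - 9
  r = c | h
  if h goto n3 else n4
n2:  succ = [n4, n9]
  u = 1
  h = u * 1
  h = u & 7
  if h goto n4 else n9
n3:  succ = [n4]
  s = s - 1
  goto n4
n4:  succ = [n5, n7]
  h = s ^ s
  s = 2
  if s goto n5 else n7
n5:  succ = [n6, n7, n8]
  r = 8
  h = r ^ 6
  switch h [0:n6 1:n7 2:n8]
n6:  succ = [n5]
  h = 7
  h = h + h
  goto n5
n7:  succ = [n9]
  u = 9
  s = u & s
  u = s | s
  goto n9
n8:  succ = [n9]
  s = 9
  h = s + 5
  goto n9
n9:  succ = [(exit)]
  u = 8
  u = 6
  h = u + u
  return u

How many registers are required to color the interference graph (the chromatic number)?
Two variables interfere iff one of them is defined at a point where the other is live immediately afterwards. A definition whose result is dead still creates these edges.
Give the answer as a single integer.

Answer: 4

Analysis:
def/use:
  n0: def={h,s} ue=∅
  n1: def={c,h,r} ue=∅
  n2: def={h,u} ue=∅
  n3: def={s} ue={s}
  n4: def={h,s} ue={s}
  n5: def={h,r} ue=∅
  n6: def={h} ue=∅
  n7: def={s,u} ue={s}
  n8: def={h,s} ue=∅
  n9: def={h,u} ue=∅

Liveness:
  live n0: ∅→{s}
  live n1: {s}→{s}
  live n2: {s}→{s}
  live n3: {s}→{s}
  live n4: {s}→{s}
  live n5: {s}→{s}
  live n6: {s}→{s}
  live n7: {s}→∅
  live n8: ∅→∅
  live n9: ∅→∅

Interference:
  c↔{h,r,s}
  h↔{c,r,s,u}
  r↔{c,h,s}
  s↔{c,h,r,u}
  u↔{h,s}

Registers:
  {c,h,r,s} pairwise interfere (4-clique) ⇒ χ ≥ 4
  assign c→r2 h→r0 r→r3 s→r1 u→r2 — no edge inside a register ⇒ χ ≤ 4
  χ = 4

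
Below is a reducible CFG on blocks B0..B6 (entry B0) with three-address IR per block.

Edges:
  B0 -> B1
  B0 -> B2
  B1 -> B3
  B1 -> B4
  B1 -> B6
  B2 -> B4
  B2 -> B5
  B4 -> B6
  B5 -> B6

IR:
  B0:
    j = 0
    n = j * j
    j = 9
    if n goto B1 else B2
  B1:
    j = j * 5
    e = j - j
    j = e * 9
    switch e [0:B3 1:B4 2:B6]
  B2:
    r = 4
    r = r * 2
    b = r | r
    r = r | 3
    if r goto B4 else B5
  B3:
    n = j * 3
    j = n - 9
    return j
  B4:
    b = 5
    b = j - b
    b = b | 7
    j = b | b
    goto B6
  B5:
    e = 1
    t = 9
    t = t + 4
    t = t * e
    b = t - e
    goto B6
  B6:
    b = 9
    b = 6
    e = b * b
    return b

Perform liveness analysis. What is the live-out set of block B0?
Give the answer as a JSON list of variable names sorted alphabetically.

Per-block:
  B0 def {j,n} use ∅
  B1 def {e,j} use {j}
  B2 def {b,r} use ∅
  B3 def {j,n} use {j}
  B4 def {b,j} use {j}
  B5 def {b,e,t} use ∅
  B6 def {b,e} use ∅

Live sets:
  B0 li=∅ lo={j}
  B1 li={j} lo={j}
  B2 li={j} lo={j}
  B3 li={j} lo=∅
  B4 li={j} lo=∅
  B5 li=∅ lo=∅
  B6 li=∅ lo=∅

live-out(B0) = ["j"]

Answer: ["j"]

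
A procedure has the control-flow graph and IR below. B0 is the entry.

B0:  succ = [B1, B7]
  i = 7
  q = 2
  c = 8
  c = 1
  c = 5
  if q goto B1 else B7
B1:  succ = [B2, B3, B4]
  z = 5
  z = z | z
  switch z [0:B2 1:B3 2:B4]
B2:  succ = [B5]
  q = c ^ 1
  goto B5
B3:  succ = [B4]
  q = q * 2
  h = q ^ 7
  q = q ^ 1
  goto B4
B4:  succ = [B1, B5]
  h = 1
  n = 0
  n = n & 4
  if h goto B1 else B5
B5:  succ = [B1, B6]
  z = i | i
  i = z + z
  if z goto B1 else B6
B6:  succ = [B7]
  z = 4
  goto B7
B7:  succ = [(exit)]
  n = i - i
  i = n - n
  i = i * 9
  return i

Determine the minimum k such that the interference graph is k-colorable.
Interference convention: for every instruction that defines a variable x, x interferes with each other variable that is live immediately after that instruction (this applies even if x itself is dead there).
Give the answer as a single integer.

def/use:
  B0: def={c,i,q} ue=∅
  B1: def={z} ue=∅
  B2: def={q} ue={c}
  B3: def={h,q} ue={q}
  B4: def={h,n} ue=∅
  B5: def={i,z} ue={i}
  B6: def={z} ue=∅
  B7: def={i,n} ue={i}

Backward fixpoint:
  B0: in=∅ out={c,i,q}
  B1: in={c,i,q} out={c,i,q}
  B2: in={c,i} out={c,i,q}
  B3: in={c,i,q} out={c,i,q}
  B4: in={c,i,q} out={c,i,q}
  B5: in={c,i,q} out={c,i,q}
  B6: in={i} out={i}
  B7: in={i} out=∅

Interfere edges:
  c↔{h,i,n,q,z}
  h↔{c,i,n,q}
  i↔{c,h,n,q,z}
  n↔{c,h,i,q}
  q↔{c,h,i,n,z}
  z↔{c,i,q}

Chromatic number:
  {c,h,i,n,q} pairwise interfere (5-clique) ⇒ χ ≥ 5
  5-colouring: r0={c}  r1={i}  r2={q}  r3={h,z}  r4={n}
  χ = 5

Answer: 5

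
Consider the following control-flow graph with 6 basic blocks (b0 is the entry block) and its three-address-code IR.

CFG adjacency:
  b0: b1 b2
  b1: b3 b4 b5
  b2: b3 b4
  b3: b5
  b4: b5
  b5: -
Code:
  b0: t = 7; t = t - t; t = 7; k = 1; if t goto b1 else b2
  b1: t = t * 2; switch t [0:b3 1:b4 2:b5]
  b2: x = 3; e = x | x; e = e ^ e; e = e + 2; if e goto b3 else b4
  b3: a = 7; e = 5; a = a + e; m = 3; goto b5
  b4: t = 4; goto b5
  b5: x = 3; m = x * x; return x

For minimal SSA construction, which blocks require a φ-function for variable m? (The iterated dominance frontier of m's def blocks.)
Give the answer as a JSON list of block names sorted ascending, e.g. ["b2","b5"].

idom tree: b1←b0 b2←b0 b3←b0 b4←b0 b5←b0
Join-block Dom:
  b3: preds {b1,b2}: {b0,b1} ∩ {b0,b2} = {b0}; idom=b0
  b4: preds {b1,b2}: {b0,b1} ∩ {b0,b2} = {b0}; idom=b0
  b5: preds {b1,b3,b4}: {b0,b1} ∩ {b0,b3} ∩ {b0,b4} = {b0}; idom=b0

Frontier:
  b3←b1: walk b1 to b0
  b3←b2: walk b2 to b0
  b4←b1: walk b1 to b0
  b4←b2: walk b2 to b0
  b5←b1: walk b1 to b0
  b5←b3: walk b3 to b0
  b5←b4: walk b4 to b0
  DF(b0)=∅
  DF(b1)={b3,b4,b5}
  DF(b2)={b3,b4}
  DF(b3)={b5}
  DF(b4)={b5}
  DF(b5)=∅

φ for m: defs {b3,b5}
  DF⁺ = {b5}

Answer: ["b5"]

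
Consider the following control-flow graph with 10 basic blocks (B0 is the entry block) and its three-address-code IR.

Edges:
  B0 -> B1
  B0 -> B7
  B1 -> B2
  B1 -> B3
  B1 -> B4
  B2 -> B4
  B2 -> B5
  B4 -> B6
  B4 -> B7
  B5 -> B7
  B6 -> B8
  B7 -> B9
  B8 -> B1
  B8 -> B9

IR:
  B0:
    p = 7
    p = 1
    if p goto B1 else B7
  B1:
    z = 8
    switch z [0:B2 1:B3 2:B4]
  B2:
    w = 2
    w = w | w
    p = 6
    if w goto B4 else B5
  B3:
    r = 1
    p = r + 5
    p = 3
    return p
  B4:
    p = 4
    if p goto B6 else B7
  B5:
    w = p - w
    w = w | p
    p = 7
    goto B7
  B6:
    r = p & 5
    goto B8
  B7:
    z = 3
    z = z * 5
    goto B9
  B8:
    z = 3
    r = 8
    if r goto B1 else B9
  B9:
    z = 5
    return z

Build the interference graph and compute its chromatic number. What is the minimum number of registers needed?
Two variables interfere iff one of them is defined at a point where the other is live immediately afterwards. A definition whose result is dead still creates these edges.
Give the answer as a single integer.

Answer: 2

Derivation:
Block summaries:
  B0: {p} / ∅
  B1: {z} / ∅
  B2: {p,w} / ∅
  B3: {p,r} / ∅
  B4: {p} / ∅
  B5: {p,w} / {p,w}
  B6: {r} / {p}
  B7: {z} / ∅
  B8: {r,z} / ∅
  B9: {z} / ∅

Liveness:
  live B0: ∅→∅
  live B1: ∅→∅
  live B2: ∅→{p,w}
  live B3: ∅→∅
  live B4: ∅→{p}
  live B5: {p,w}→∅
  live B6: {p}→∅
  live B7: ∅→∅
  live B8: ∅→∅
  live B9: ∅→∅

Conflict graph:
  p — {w}
  r — ∅
  w — {p}
  z — ∅

Registers:
  clique {p,w} ⇒ need ≥ 2
  2-colouring: c0={p,r,z}  c1={w}
  χ = 2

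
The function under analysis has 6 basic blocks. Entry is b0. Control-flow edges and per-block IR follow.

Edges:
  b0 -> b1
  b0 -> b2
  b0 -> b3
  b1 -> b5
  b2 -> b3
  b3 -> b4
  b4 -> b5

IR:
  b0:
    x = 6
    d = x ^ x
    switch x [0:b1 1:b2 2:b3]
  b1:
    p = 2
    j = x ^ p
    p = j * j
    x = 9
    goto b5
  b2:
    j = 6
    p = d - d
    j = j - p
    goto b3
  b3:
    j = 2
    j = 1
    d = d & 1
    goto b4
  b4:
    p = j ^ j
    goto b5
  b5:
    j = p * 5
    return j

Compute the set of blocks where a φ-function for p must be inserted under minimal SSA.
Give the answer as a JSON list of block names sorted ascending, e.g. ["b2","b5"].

Answer: ["b3", "b5"]

Derivation:
idom tree: b1←b0 b2←b0 b3←b0 b4←b3 b5←b0
Dom∩ at merges:
  b3: preds {b0,b2}: {b0} ∩ {b0,b2} = {b0}; idom=b0
  b5: preds {b1,b4}: {b0,b1} ∩ {b0,b3,b4} = {b0}; idom=b0

DF walk-up:
  b3←b0: walk · to b0
  b3←b2: walk b2 to b0
  b5←b1: walk b1 to b0
  b5←b4: walk b4→b3 to b0
  b0: DF=∅
  b1: DF={b5}
  b2: DF={b3}
  b3: DF={b5}
  b4: DF={b5}
  b5: DF=∅

φ for p: defs {b1,b2,b4}
  DF⁺ = {b3,b5}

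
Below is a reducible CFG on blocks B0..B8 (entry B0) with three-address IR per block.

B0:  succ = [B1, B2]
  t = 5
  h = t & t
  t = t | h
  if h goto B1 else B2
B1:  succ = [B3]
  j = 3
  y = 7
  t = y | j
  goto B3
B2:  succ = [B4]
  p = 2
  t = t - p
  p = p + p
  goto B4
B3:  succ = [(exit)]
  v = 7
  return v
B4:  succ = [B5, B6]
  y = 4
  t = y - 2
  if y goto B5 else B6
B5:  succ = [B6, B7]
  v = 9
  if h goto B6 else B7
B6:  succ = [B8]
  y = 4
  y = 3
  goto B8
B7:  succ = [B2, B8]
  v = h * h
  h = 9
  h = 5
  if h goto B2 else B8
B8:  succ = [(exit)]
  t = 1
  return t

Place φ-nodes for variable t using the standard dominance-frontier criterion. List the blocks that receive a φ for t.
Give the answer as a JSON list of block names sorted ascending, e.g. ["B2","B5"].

Answer: ["B2"]

Analysis:
idom tree: B1←B0 B2←B0 B3←B1 B4←B2 B5←B4 B6←B4 B7←B5 B8←B4
Join-block Dom:
  B2: preds {B0,B7}: {B0} ∩ {B0,B2,B4,B5,B7} = {B0}; idom=B0
  B6: preds {B4,B5}: {B0,B2,B4} ∩ {B0,B2,B4,B5} = {B0,B2,B4}; idom=B4
  B8: preds {B6,B7}: {B0,B2,B4,B6} ∩ {B0,B2,B4,B5,B7} = {B0,B2,B4}; idom=B4

DF derivation:
  join B2 pred B0: · stop@B0
  join B2 pred B7: B7→B5→B4→B2 stop@B0
  join B6 pred B4: · stop@B4
  join B6 pred B5: B5 stop@B4
  join B8 pred B6: B6 stop@B4
  join B8 pred B7: B7→B5 stop@B4
  DF(B0)=∅
  DF(B1)=∅
  DF(B2)={B2}
  DF(B3)=∅
  DF(B4)={B2}
  DF(B5)={B2,B6,B8}
  DF(B6)={B8}
  DF(B7)={B2,B8}
  DF(B8)=∅

φ for t: defs {B0,B1,B2,B4,B8}
  DF⁺ = {B2}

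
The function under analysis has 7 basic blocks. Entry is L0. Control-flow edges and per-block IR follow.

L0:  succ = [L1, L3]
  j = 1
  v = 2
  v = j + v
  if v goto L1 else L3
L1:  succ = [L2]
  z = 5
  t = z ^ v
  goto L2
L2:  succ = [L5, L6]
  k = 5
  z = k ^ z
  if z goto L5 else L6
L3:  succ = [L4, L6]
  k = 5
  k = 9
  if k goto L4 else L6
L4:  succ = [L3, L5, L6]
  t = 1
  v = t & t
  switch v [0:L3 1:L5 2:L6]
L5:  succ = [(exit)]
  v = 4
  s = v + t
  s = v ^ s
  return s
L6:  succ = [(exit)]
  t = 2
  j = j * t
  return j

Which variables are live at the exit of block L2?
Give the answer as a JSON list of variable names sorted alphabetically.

Answer: ["j", "t"]

Derivation:
Block summaries:
  L0: {j,v} / ∅
  L1: {t,z} / {v}
  L2: {k,z} / {z}
  L3: {k} / ∅
  L4: {t,v} / ∅
  L5: {s,v} / {t}
  L6: {j,t} / {j}

Liveness:
  live L0: ∅→{j,v}
  live L1: {j,v}→{j,t,z}
  live L2: {j,t,z}→{j,t}
  live L3: {j}→{j}
  live L4: {j}→{j,t}
  live L5: {t}→∅
  live L6: {j}→∅

live-out(L2) = ["j", "t"]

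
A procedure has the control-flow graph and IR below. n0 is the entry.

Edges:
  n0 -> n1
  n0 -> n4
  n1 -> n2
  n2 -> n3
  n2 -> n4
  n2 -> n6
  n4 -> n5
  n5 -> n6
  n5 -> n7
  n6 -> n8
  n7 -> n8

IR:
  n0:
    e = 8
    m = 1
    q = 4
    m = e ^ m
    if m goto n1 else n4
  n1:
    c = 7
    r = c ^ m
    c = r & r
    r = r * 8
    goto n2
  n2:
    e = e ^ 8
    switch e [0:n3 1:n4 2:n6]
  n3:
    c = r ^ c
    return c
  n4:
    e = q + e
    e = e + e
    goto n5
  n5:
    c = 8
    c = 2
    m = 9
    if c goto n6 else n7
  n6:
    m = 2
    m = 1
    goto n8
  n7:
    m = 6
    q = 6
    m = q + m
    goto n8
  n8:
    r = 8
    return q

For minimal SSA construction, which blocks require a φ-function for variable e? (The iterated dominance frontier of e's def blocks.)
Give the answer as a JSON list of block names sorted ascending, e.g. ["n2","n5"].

Answer: ["n4", "n6", "n8"]

Working:
idom tree: n1←n0 n2←n1 n3←n2 n4←n0 n5←n4 n6←n0 n7←n5 n8←n0
Dom at joins:
  n4: preds {n0,n2}: {n0} ∩ {n0,n1,n2} = {n0}; idom=n0
  n6: preds {n2,n5}: {n0,n1,n2} ∩ {n0,n4,n5} = {n0}; idom=n0
  n8: preds {n6,n7}: {n0,n6} ∩ {n0,n4,n5,n7} = {n0}; idom=n0

Frontier:
  join n4 pred n0: · stop@n0
  join n4 pred n2: n2→n1 stop@n0
  join n6 pred n2: n2→n1 stop@n0
  join n6 pred n5: n5→n4 stop@n0
  join n8 pred n6: n6 stop@n0
  join n8 pred n7: n7→n5→n4 stop@n0
  n0: DF=∅
  n1: DF={n4,n6}
  n2: DF={n4,n6}
  n3: DF=∅
  n4: DF={n6,n8}
  n5: DF={n6,n8}
  n6: DF={n8}
  n7: DF={n8}
  n8: DF=∅

φ for e: defs {n0,n2,n4}
  DF⁺ = {n4,n6,n8}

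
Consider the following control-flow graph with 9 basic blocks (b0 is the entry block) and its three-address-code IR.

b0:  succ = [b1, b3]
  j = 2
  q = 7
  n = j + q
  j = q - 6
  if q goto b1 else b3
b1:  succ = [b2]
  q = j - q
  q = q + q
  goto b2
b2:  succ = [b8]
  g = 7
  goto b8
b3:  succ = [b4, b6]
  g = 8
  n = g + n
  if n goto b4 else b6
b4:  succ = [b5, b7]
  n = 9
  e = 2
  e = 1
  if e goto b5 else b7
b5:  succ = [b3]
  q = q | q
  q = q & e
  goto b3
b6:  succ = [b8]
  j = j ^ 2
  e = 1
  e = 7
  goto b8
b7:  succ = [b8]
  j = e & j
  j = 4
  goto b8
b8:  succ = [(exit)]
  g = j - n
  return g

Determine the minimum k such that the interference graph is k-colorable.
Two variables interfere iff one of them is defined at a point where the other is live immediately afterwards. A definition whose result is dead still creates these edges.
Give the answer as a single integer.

def/use:
  b0: {j,n,q} / ∅
  b1: {q} / {j,q}
  b2: {g} / ∅
  b3: {g,n} / {n}
  b4: {e,n} / ∅
  b5: {q} / {e,q}
  b6: {e,j} / {j}
  b7: {j} / {e,j}
  b8: {g} / {j,n}

Liveness:
  live b0: ∅→{j,n,q}
  live b1: {j,n,q}→{j,n}
  live b2: {j,n}→{j,n}
  live b3: {j,n,q}→{j,n,q}
  live b4: {j,q}→{e,j,n,q}
  live b5: {e,j,n,q}→{j,n,q}
  live b6: {j,n}→{j,n}
  live b7: {e,j,n}→{j,n}
  live b8: {j,n}→∅

Conflict graph:
  e↔{j,n,q}
  g↔{j,n,q}
  j↔{e,g,n,q}
  n↔{e,g,j,q}
  q↔{e,g,j,n}

Registers:
  clique {e,j,n,q} ⇒ need ≥ 4
  assign e→R3 g→R3 j→R0 n→R1 q→R2 — no edge inside a register ⇒ χ ≤ 4
  χ = 4

Answer: 4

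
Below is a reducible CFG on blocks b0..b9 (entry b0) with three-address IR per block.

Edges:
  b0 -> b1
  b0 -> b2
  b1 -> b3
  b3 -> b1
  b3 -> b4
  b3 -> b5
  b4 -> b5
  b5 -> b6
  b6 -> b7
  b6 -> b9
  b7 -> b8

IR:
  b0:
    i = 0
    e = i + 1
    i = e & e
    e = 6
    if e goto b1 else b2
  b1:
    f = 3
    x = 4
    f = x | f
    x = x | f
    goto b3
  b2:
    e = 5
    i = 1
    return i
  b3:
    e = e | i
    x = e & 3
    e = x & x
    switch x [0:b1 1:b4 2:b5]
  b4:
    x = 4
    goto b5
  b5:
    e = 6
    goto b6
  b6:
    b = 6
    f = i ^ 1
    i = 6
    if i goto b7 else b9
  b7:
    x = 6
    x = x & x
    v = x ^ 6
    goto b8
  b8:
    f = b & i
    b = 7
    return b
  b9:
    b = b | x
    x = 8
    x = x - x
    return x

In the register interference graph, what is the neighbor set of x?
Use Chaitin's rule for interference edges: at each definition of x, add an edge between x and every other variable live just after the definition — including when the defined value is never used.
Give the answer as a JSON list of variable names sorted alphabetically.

Per-block:
  b0: {e,i} / ∅
  b1: {f,x} / ∅
  b2: {e,i} / ∅
  b3: {e,x} / {e,i}
  b4: {x} / ∅
  b5: {e} / ∅
  b6: {b,f,i} / {i}
  b7: {v,x} / ∅
  b8: {b,f} / {b,i}
  b9: {b,x} / {b,x}

Liveness:
  b0 li=∅ lo={e,i}
  b1 li={e,i} lo={e,i}
  b2 li=∅ lo=∅
  b3 li={e,i} lo={e,i,x}
  b4 li={i} lo={i,x}
  b5 li={i,x} lo={i,x}
  b6 li={i,x} lo={b,i,x}
  b7 li={b,i} lo={b,i}
  b8 li={b,i} lo=∅
  b9 li={b,x} lo=∅

Conflict graph:
  b — {f,i,v,x}
  e — {f,i,x}
  f — {b,e,i,x}
  i — {b,e,f,v,x}
  v — {b,i}
  x — {b,e,f,i}

N(x) = ["b", "e", "f", "i"]

Answer: ["b", "e", "f", "i"]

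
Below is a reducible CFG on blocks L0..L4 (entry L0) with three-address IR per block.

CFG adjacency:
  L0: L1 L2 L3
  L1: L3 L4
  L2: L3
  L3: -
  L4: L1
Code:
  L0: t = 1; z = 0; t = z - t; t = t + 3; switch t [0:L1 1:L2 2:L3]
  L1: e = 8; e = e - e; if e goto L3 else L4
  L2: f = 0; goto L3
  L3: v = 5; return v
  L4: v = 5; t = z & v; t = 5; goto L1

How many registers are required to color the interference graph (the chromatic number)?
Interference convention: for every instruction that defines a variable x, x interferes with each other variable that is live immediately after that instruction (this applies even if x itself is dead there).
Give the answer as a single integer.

Per-block:
  L0: {t,z} / ∅
  L1: {e} / ∅
  L2: {f} / ∅
  L3: {v} / ∅
  L4: {t,v} / {z}

Live sets:
  live L0: ∅→{z}
  live L1: {z}→{z}
  live L2: ∅→∅
  live L3: ∅→∅
  live L4: {z}→{z}

Interference:
  e — {z}
  f — ∅
  t — {z}
  v — {z}
  z — {e,t,v}

Colouring:
  {e,z} pairwise interfere (2-clique) ⇒ χ ≥ 2
  assign e→r1 f→r0 t→r1 v→r1 z→r0 — no edge inside a register ⇒ χ ≤ 2
  χ = 2

Answer: 2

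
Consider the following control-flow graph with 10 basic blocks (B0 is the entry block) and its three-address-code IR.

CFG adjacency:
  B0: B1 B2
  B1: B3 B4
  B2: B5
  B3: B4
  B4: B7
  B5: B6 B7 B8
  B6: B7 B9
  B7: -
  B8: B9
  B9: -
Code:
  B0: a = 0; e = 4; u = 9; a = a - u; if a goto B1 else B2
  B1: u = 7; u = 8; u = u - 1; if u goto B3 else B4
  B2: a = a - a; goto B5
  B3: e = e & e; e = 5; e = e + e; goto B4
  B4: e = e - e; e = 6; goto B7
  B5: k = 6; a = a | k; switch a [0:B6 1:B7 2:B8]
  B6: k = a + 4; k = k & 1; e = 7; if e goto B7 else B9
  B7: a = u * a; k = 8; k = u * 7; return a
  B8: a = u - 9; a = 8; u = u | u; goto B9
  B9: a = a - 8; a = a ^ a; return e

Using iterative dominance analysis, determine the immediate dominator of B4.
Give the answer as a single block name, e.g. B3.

idom tree: B1←B0 B2←B0 B3←B1 B4←B1 B5←B2 B6←B5 B7←B0 B8←B5 B9←B5
Dom at joins:
  B4: preds {B1,B3}: {B0,B1} ∩ {B0,B1,B3} = {B0,B1}; idom=B1
  B7: preds {B4,B5,B6}: {B0,B1,B4} ∩ {B0,B2,B5} ∩ {B0,B2,B5,B6} = {B0}; idom=B0
  B9: preds {B6,B8}: {B0,B2,B5,B6} ∩ {B0,B2,B5,B8} = {B0,B2,B5}; idom=B5

idom(B4) = B1

Answer: B1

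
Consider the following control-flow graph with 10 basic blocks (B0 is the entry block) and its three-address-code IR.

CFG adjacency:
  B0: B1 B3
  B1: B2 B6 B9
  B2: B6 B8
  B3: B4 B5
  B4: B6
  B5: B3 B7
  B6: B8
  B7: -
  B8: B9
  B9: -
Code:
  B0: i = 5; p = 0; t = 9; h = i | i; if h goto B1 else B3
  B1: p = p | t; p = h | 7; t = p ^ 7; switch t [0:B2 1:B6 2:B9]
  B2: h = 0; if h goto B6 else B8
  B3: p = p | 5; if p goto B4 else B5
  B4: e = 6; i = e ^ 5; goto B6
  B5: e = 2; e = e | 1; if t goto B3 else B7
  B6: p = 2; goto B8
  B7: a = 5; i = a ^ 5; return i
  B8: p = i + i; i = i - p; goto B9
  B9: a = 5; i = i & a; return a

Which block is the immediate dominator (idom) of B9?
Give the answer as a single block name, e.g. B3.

idom tree: B1←B0 B2←B1 B3←B0 B4←B3 B5←B3 B6←B0 B7←B5 B8←B0 B9←B0
Dom∩ at merges:
  B3: preds {B0,B5}: {B0} ∩ {B0,B3,B5} = {B0}; idom=B0
  B6: preds {B1,B2,B4}: {B0,B1} ∩ {B0,B1,B2} ∩ {B0,B3,B4} = {B0}; idom=B0
  B8: preds {B2,B6}: {B0,B1,B2} ∩ {B0,B6} = {B0}; idom=B0
  B9: preds {B1,B8}: {B0,B1} ∩ {B0,B8} = {B0}; idom=B0

idom(B9) = B0

Answer: B0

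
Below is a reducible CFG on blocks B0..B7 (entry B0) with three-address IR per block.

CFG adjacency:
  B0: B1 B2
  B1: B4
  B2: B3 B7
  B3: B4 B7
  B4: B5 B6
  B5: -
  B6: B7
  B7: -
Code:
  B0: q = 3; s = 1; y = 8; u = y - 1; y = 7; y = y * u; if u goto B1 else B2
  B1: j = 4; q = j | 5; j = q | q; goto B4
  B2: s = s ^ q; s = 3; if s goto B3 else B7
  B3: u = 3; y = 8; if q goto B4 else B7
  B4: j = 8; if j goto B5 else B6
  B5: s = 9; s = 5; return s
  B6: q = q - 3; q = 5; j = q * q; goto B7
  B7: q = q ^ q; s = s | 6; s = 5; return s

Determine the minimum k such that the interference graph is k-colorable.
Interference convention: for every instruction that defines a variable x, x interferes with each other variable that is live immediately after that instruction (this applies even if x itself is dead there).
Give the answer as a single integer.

Block summaries:
  B0: def={q,s,u,y} ue=∅
  B1: def={j,q} ue=∅
  B2: def={s} ue={q,s}
  B3: def={u,y} ue={q}
  B4: def={j} ue=∅
  B5: def={s} ue=∅
  B6: def={j,q} ue={q}
  B7: def={q,s} ue={q,s}

Live sets:
  B0 li=∅ lo={q,s}
  B1 li={s} lo={q,s}
  B2 li={q,s} lo={q,s}
  B3 li={q,s} lo={q,s}
  B4 li={q,s} lo={q,s}
  B5 li=∅ lo=∅
  B6 li={q,s} lo={q,s}
  B7 li={q,s} lo=∅

Conflict graph:
  j — {q,s}
  q — {j,s,u,y}
  s — {j,q,u,y}
  u — {q,s,y}
  y — {q,s,u}

Chromatic number:
  clique {q,s,u,y} ⇒ need ≥ 4
  4-colouring: R0={q}  R1={s}  R2={j,u}  R3={y}
  χ = 4

Answer: 4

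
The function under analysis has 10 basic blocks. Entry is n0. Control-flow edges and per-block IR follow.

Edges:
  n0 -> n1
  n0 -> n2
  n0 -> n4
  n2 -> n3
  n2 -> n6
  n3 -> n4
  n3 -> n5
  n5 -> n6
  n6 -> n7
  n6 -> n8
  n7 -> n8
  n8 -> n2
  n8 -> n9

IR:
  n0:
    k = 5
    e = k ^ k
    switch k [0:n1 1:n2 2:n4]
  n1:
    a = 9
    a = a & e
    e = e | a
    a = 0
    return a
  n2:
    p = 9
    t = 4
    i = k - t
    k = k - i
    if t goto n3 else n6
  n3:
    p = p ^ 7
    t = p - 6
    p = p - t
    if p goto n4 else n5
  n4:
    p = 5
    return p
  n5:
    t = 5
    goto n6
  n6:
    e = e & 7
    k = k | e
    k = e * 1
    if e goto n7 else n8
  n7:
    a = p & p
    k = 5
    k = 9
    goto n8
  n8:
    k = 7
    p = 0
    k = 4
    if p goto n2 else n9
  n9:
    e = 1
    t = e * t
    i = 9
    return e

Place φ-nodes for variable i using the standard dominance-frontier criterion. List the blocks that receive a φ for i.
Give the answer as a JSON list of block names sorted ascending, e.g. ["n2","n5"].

Answer: ["n2", "n4"]

Analysis:
idom tree: n1←n0 n2←n0 n3←n2 n4←n0 n5←n3 n6←n2 n7←n6 n8←n6 n9←n8
Join-block Dom:
  n2: preds {n0,n8}: {n0} ∩ {n0,n2,n6,n8} = {n0}; idom=n0
  n4: preds {n0,n3}: {n0} ∩ {n0,n2,n3} = {n0}; idom=n0
  n6: preds {n2,n5}: {n0,n2} ∩ {n0,n2,n3,n5} = {n0,n2}; idom=n2
  n8: preds {n6,n7}: {n0,n2,n6} ∩ {n0,n2,n6,n7} = {n0,n2,n6}; idom=n6

DF derivation:
  n2←n0: walk · to n0
  n2←n8: walk n8→n6→n2 to n0
  n4←n0: walk · to n0
  n4←n3: walk n3→n2 to n0
  n6←n2: walk · to n2
  n6←n5: walk n5→n3 to n2
  n8←n6: walk · to n6
  n8←n7: walk n7 to n6
  DF(n0)=∅
  DF(n1)=∅
  DF(n2)={n2,n4}
  DF(n3)={n4,n6}
  DF(n4)=∅
  DF(n5)={n6}
  DF(n6)={n2}
  DF(n7)={n8}
  DF(n8)={n2}
  DF(n9)=∅

φ for i: defs {n2,n9}
  DF⁺ = {n2,n4}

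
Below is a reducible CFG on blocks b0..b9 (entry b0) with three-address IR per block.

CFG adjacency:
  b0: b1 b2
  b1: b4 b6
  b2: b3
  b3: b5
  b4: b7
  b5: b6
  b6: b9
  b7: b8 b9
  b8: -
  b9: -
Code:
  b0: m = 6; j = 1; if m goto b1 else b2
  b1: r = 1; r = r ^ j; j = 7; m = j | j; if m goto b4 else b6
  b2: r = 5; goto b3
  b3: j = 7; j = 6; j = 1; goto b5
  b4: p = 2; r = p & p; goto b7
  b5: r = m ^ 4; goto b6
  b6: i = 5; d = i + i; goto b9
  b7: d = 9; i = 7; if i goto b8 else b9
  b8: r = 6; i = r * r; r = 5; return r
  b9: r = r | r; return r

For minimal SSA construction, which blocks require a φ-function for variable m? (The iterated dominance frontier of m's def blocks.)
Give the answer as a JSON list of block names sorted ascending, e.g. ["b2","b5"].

idom tree: b1←b0 b2←b0 b3←b2 b4←b1 b5←b3 b6←b0 b7←b4 b8←b7 b9←b0
Dom∩ at merges:
  b6: preds {b1,b5}: {b0,b1} ∩ {b0,b2,b3,b5} = {b0}; idom=b0
  b9: preds {b6,b7}: {b0,b6} ∩ {b0,b1,b4,b7} = {b0}; idom=b0

Frontier:
  join b6 pred b1: b1 stop@b0
  join b6 pred b5: b5→b3→b2 stop@b0
  join b9 pred b6: b6 stop@b0
  join b9 pred b7: b7→b4→b1 stop@b0
  DF(b0)=∅
  DF(b1)={b6,b9}
  DF(b2)={b6}
  DF(b3)={b6}
  DF(b4)={b9}
  DF(b5)={b6}
  DF(b6)={b9}
  DF(b7)={b9}
  DF(b8)=∅
  DF(b9)=∅

φ for m: defs {b0,b1}
  DF⁺ = {b6,b9}

Answer: ["b6", "b9"]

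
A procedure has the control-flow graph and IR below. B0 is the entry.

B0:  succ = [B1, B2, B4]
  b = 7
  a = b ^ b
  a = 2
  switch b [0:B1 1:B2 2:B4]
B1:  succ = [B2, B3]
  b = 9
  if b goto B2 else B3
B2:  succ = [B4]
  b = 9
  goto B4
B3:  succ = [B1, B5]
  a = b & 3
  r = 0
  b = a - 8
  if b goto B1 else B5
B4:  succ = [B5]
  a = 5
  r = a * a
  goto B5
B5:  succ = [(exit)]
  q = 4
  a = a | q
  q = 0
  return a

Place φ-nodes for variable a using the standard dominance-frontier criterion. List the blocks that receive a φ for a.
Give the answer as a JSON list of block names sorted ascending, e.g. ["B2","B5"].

Answer: ["B1", "B2", "B4", "B5"]

Derivation:
idom tree: B1←B0 B2←B0 B3←B1 B4←B0 B5←B0
Dom∩ at merges:
  B1: preds {B0,B3}: {B0} ∩ {B0,B1,B3} = {B0}; idom=B0
  B2: preds {B0,B1}: {B0} ∩ {B0,B1} = {B0}; idom=B0
  B4: preds {B0,B2}: {B0} ∩ {B0,B2} = {B0}; idom=B0
  B5: preds {B3,B4}: {B0,B1,B3} ∩ {B0,B4} = {B0}; idom=B0

DF walk-up:
  B1←B0: walk · to B0
  B1←B3: walk B3→B1 to B0
  B2←B0: walk · to B0
  B2←B1: walk B1 to B0
  B4←B0: walk · to B0
  B4←B2: walk B2 to B0
  B5←B3: walk B3→B1 to B0
  B5←B4: walk B4 to B0
  B0 → ∅
  B1 → {B1,B2,B5}
  B2 → {B4}
  B3 → {B1,B5}
  B4 → {B5}
  B5 → ∅

φ for a: defs {B0,B3,B4,B5}
  DF⁺ = {B1,B2,B4,B5}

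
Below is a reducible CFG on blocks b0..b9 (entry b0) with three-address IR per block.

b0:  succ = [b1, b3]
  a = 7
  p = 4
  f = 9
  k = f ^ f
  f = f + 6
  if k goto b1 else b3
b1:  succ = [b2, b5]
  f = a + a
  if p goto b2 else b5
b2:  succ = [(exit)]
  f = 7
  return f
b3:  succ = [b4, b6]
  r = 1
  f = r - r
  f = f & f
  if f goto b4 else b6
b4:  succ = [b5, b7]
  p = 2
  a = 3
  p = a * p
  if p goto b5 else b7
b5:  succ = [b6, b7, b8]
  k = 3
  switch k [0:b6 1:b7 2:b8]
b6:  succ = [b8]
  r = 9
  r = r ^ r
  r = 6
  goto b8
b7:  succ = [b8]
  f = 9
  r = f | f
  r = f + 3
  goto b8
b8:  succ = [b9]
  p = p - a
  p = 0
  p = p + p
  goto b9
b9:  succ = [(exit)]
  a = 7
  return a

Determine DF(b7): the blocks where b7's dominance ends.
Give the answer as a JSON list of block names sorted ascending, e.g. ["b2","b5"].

Answer: ["b8"]

Working:
idom tree: b1←b0 b2←b1 b3←b0 b4←b3 b5←b0 b6←b0 b7←b0 b8←b0 b9←b8
Dom∩ at merges:
  b5: preds {b1,b4}: {b0,b1} ∩ {b0,b3,b4} = {b0}; idom=b0
  b6: preds {b3,b5}: {b0,b3} ∩ {b0,b5} = {b0}; idom=b0
  b7: preds {b4,b5}: {b0,b3,b4} ∩ {b0,b5} = {b0}; idom=b0
  b8: preds {b5,b6,b7}: {b0,b5} ∩ {b0,b6} ∩ {b0,b7} = {b0}; idom=b0

Frontier:
  join b5 pred b1: b1 stop@b0
  join b5 pred b4: b4→b3 stop@b0
  join b6 pred b3: b3 stop@b0
  join b6 pred b5: b5 stop@b0
  join b7 pred b4: b4→b3 stop@b0
  join b7 pred b5: b5 stop@b0
  join b8 pred b5: b5 stop@b0
  join b8 pred b6: b6 stop@b0
  join b8 pred b7: b7 stop@b0
  b0 → ∅
  b1 → {b5}
  b2 → ∅
  b3 → {b5,b6,b7}
  b4 → {b5,b7}
  b5 → {b6,b7,b8}
  b6 → {b8}
  b7 → {b8}
  b8 → ∅
  b9 → ∅

DF(b7) = ["b8"]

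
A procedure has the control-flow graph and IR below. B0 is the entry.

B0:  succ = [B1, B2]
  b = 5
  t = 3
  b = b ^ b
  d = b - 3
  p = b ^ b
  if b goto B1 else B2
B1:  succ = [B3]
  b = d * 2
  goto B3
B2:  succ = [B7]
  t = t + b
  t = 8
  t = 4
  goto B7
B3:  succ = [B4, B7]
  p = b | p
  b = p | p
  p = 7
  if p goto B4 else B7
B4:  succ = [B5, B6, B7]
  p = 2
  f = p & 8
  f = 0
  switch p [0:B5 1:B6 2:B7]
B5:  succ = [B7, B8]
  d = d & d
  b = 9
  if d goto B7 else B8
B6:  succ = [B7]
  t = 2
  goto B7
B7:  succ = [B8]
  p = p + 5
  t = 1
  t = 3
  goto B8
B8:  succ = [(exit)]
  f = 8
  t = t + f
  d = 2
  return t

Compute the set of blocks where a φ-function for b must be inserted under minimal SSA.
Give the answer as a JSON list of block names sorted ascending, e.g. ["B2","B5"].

Answer: ["B7", "B8"]

Analysis:
idom tree: B1←B0 B2←B0 B3←B1 B4←B3 B5←B4 B6←B4 B7←B0 B8←B0
Dom∩ at merges:
  B7: preds {B2,B3,B4,B5,B6}: {B0,B2} ∩ {B0,B1,B3} ∩ {B0,B1,B3,B4} ∩ {B0,B1,B3,B4,B5} ∩ {B0,B1,B3,B4,B6} = {B0}; idom=B0
  B8: preds {B5,B7}: {B0,B1,B3,B4,B5} ∩ {B0,B7} = {B0}; idom=B0

DF walk-up:
  B7←B2: walk B2 to B0
  B7←B3: walk B3→B1 to B0
  B7←B4: walk B4→B3→B1 to B0
  B7←B5: walk B5→B4→B3→B1 to B0
  B7←B6: walk B6→B4→B3→B1 to B0
  B8←B5: walk B5→B4→B3→B1 to B0
  B8←B7: walk B7 to B0
  B0: DF=∅
  B1: DF={B7,B8}
  B2: DF={B7}
  B3: DF={B7,B8}
  B4: DF={B7,B8}
  B5: DF={B7,B8}
  B6: DF={B7}
  B7: DF={B8}
  B8: DF=∅

φ for b: defs {B0,B1,B3,B5}
  DF⁺ = {B7,B8}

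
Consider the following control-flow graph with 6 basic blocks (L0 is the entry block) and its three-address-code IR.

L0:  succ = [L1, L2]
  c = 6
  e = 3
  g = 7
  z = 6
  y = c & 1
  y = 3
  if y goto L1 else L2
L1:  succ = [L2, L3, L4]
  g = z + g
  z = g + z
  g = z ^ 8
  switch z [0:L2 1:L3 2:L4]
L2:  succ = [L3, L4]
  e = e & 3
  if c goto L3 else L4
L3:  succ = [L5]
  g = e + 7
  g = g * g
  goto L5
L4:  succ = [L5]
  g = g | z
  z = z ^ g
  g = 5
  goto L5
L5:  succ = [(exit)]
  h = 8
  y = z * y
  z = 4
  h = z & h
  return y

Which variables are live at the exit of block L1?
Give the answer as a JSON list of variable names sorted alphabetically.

Answer: ["c", "e", "g", "y", "z"]

Analysis:
def/use:
  L0: {c,e,g,y,z} / ∅
  L1: {g,z} / {g,z}
  L2: {e} / {c,e}
  L3: {g} / {e}
  L4: {g,z} / {g,z}
  L5: {h,y,z} / {y,z}

Live sets:
  L0: in=∅ out={c,e,g,y,z}
  L1: in={c,e,g,y,z} out={c,e,g,y,z}
  L2: in={c,e,g,y,z} out={e,g,y,z}
  L3: in={e,y,z} out={y,z}
  L4: in={g,y,z} out={y,z}
  L5: in={y,z} out=∅

live-out(L1) = ["c", "e", "g", "y", "z"]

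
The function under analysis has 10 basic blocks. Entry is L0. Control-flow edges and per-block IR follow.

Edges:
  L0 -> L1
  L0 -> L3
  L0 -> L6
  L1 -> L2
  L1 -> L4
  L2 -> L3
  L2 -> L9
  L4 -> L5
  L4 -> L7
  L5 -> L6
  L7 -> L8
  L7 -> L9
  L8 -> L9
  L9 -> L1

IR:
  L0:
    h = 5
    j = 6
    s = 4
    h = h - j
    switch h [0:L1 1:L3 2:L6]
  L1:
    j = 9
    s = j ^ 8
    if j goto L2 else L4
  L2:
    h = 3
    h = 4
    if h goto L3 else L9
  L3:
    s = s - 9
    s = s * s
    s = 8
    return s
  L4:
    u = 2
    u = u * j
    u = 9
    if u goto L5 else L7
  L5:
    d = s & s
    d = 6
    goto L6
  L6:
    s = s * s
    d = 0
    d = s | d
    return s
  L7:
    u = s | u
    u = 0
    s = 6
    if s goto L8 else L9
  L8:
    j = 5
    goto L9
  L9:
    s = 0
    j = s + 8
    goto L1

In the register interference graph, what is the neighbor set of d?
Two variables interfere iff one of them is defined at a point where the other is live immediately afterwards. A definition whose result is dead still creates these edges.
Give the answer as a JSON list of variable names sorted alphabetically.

Answer: ["s"]

Analysis:
Block summaries:
  L0: def={h,j,s} ue=∅
  L1: def={j,s} ue=∅
  L2: def={h} ue=∅
  L3: def={s} ue={s}
  L4: def={u} ue={j}
  L5: def={d} ue={s}
  L6: def={d,s} ue={s}
  L7: def={s,u} ue={s,u}
  L8: def={j} ue=∅
  L9: def={j,s} ue=∅

Liveness:
  live L0: ∅→{s}
  live L1: ∅→{j,s}
  live L2: {s}→{s}
  live L3: {s}→∅
  live L4: {j,s}→{s,u}
  live L5: {s}→{s}
  live L6: {s}→∅
  live L7: {s,u}→∅
  live L8: ∅→∅
  live L9: ∅→∅

Interference:
  d: {s}
  h: {j,s}
  j: {h,s,u}
  s: {d,h,j,u}
  u: {j,s}

N(d) = ["s"]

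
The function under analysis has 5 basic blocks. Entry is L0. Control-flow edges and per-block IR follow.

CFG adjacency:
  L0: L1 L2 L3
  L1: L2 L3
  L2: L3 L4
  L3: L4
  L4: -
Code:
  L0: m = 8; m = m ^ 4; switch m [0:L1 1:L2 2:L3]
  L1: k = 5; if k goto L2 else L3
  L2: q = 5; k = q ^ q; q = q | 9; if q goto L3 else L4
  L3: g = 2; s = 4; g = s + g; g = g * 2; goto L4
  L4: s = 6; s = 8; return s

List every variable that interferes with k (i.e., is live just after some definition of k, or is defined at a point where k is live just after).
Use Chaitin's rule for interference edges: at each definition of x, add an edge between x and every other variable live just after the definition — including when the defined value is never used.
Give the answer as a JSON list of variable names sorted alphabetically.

Block summaries:
  L0: {m} / ∅
  L1: {k} / ∅
  L2: {k,q} / ∅
  L3: {g,s} / ∅
  L4: {s} / ∅

Live sets:
  L0 li=∅ lo=∅
  L1 li=∅ lo=∅
  L2 li=∅ lo=∅
  L3 li=∅ lo=∅
  L4 li=∅ lo=∅

Conflict graph:
  g — {s}
  k — {q}
  m — ∅
  q — {k}
  s — {g}

N(k) = ["q"]

Answer: ["q"]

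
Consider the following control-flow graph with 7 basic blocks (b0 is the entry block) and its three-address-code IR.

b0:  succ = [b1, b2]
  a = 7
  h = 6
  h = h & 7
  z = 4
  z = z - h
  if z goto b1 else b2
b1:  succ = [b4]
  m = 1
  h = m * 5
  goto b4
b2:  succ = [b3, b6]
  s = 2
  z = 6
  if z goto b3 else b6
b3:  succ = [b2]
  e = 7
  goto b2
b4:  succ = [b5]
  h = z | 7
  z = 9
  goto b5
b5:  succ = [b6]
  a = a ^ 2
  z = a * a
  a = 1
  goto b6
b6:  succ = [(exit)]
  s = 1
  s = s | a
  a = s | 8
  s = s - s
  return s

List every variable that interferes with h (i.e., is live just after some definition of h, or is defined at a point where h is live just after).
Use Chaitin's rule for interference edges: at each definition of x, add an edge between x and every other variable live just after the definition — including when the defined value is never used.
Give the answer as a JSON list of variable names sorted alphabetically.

Block summaries:
  b0: def={a,h,z} ue=∅
  b1: def={h,m} ue=∅
  b2: def={s,z} ue=∅
  b3: def={e} ue=∅
  b4: def={h,z} ue={z}
  b5: def={a,z} ue={a}
  b6: def={a,s} ue={a}

Backward fixpoint:
  b0 li=∅ lo={a,z}
  b1 li={a,z} lo={a,z}
  b2 li={a} lo={a}
  b3 li={a} lo={a}
  b4 li={a,z} lo={a}
  b5 li={a} lo={a}
  b6 li={a} lo=∅

Conflict graph:
  a↔{e,h,m,s,z}
  e↔{a}
  h↔{a,z}
  m↔{a,z}
  s↔{a}
  z↔{a,h,m}

N(h) = ["a", "z"]

Answer: ["a", "z"]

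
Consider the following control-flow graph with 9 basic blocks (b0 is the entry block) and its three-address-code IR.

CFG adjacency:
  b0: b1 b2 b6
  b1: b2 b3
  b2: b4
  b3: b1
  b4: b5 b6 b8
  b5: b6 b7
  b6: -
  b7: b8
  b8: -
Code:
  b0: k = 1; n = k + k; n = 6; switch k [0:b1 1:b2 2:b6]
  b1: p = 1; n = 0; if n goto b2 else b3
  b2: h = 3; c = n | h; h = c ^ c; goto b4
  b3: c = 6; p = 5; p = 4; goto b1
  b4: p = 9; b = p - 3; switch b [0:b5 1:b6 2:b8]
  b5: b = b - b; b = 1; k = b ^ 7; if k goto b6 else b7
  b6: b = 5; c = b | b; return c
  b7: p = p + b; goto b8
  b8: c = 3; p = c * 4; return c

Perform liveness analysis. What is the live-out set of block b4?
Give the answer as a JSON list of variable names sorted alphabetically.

Answer: ["b", "p"]

Working:
Per-block:
  b0: {k,n} / ∅
  b1: {n,p} / ∅
  b2: {c,h} / {n}
  b3: {c,p} / ∅
  b4: {b,p} / ∅
  b5: {b,k} / {b}
  b6: {b,c} / ∅
  b7: {p} / {b,p}
  b8: {c,p} / ∅

Backward fixpoint:
  b0: in=∅ out={n}
  b1: in=∅ out={n}
  b2: in={n} out=∅
  b3: in=∅ out=∅
  b4: in=∅ out={b,p}
  b5: in={b,p} out={b,p}
  b6: in=∅ out=∅
  b7: in={b,p} out=∅
  b8: in=∅ out=∅

live-out(b4) = ["b", "p"]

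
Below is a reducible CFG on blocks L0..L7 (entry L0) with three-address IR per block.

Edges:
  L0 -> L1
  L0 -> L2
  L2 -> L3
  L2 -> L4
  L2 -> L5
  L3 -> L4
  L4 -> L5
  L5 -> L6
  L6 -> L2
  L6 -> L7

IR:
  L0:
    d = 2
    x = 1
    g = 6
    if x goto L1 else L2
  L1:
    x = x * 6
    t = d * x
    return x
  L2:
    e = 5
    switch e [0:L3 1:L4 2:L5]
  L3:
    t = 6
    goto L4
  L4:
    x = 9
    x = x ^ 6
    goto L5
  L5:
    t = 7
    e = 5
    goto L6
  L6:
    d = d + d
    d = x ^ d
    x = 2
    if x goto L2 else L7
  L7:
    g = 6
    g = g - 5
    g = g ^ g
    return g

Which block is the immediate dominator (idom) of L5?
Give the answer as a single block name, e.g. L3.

idom tree: L1←L0 L2←L0 L3←L2 L4←L2 L5←L2 L6←L5 L7←L6
Join-block Dom:
  L2: preds {L0,L6}: {L0} ∩ {L0,L2,L5,L6} = {L0}; idom=L0
  L4: preds {L2,L3}: {L0,L2} ∩ {L0,L2,L3} = {L0,L2}; idom=L2
  L5: preds {L2,L4}: {L0,L2} ∩ {L0,L2,L4} = {L0,L2}; idom=L2

idom(L5) = L2

Answer: L2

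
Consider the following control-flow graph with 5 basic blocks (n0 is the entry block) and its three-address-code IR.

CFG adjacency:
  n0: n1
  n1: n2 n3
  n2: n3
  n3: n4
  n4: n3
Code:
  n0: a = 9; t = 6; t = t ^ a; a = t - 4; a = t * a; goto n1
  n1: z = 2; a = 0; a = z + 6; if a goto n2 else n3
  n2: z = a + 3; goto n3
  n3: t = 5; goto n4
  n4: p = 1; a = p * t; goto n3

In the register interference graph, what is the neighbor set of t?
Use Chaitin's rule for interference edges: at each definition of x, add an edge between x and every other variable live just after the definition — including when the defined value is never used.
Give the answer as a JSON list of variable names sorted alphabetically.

def/use:
  n0: {a,t} / ∅
  n1: {a,z} / ∅
  n2: {z} / {a}
  n3: {t} / ∅
  n4: {a,p} / {t}

Backward fixpoint:
  live n0: ∅→∅
  live n1: ∅→{a}
  live n2: {a}→∅
  live n3: ∅→{t}
  live n4: {t}→∅

Interfere edges:
  a — {t,z}
  p — {t}
  t — {a,p}
  z — {a}

N(t) = ["a", "p"]

Answer: ["a", "p"]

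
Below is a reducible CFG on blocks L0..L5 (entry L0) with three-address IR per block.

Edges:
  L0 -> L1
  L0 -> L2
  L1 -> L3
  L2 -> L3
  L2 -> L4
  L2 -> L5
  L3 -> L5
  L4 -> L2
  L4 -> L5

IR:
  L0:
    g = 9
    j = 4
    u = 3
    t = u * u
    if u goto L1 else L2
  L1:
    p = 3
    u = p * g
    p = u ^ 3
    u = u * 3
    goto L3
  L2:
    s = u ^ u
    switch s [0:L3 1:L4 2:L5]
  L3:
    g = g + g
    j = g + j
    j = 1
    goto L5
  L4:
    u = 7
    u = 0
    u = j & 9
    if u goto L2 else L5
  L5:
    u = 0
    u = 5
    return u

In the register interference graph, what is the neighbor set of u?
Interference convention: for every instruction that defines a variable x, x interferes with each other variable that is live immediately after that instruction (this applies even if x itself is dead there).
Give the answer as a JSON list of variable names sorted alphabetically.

Block summaries:
  L0: def={g,j,t,u} ue=∅
  L1: def={p,u} ue={g}
  L2: def={s} ue={u}
  L3: def={g,j} ue={g,j}
  L4: def={u} ue={j}
  L5: def={u} ue=∅

Liveness:
  live L0: ∅→{g,j,u}
  live L1: {g,j}→{g,j}
  live L2: {g,j,u}→{g,j}
  live L3: {g,j}→∅
  live L4: {g,j}→{g,j,u}
  live L5: ∅→∅

Conflict graph:
  g — {j,p,s,t,u}
  j — {g,p,s,t,u}
  p — {g,j,u}
  s — {g,j}
  t — {g,j,u}
  u — {g,j,p,t}

N(u) = ["g", "j", "p", "t"]

Answer: ["g", "j", "p", "t"]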